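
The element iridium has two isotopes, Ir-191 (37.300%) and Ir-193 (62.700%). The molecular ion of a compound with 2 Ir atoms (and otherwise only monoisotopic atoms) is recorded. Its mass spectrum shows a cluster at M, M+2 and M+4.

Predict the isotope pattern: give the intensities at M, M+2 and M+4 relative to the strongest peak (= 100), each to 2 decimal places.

Each Ir atom is independently Ir-191 (p = 0.37300) or Ir-193 (q = 0.62700); the cluster is the binomial expansion (p + q)^2.
P(M) = 0.37300^2 = 0.139129
P(M+2) = 2 × 0.37300^1 × 0.62700^1 = 0.467742
P(M+4) = 0.62700^2 = 0.393129
The M+2 peak is largest (0.467742); scaling to 100 gives 29.74 : 100.00 : 84.05.

29.74 : 100.00 : 84.05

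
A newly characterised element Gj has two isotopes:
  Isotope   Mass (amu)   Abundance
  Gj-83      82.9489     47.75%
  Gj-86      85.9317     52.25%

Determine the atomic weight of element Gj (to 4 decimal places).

84.5074 amu

Average mass = Σ (abundance × isotope mass) = 0.4775 × 82.9489 + 0.5225 × 85.9317
= 39.60810 + 44.89931 = 84.50741 amu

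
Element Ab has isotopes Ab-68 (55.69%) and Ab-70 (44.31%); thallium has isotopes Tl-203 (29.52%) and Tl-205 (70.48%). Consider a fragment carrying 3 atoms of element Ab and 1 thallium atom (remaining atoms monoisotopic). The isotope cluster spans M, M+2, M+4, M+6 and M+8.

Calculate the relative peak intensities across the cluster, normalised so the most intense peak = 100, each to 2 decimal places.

13.16 : 62.84 : 100.00 : 66.31 : 15.83

Element Ab pattern (n=3): 0.17271564 : 0.41226592 : 0.32802125 : 0.08699719
Thallium pattern (n=1): 0.2952 : 0.7048
Convolve the two distributions (both contribute in 2-u steps):
  M: 0.17271564×0.2952 = 0.050986
  M+2: 0.17271564×0.7048 + 0.41226592×0.2952 = 0.243431
  M+4: 0.41226592×0.7048 + 0.32802125×0.2952 = 0.387397
  M+6: 0.32802125×0.7048 + 0.08699719×0.2952 = 0.256871
  M+8: 0.08699719×0.7048 = 0.061316
Scale to base peak (0.387397) = 100: 13.16 : 62.84 : 100.00 : 66.31 : 15.83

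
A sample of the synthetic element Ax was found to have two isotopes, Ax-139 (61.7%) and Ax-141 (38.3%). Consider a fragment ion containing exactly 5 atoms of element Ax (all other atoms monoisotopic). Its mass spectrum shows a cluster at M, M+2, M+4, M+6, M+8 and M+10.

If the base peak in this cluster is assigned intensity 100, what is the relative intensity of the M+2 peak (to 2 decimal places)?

Binomial terms of (0.617 + 0.383)^5: M 0.0894, M+2 0.2775, M+4 0.3446, M+6 0.2139, M+8 0.0664, M+10 0.0082 → M+4 is the base peak.
P(M+4) = C(5,2) × 0.617^3 × 0.383^2 = 10 × 0.23488511 × 0.146689 = 0.344551 (base)
P(M+2) = C(5,1) × 0.617^4 × 0.383^1 = 5 × 0.14492411 × 0.3830 = 0.277530
Relative intensity = 0.277530 / 0.344551 × 100 = 80.55

80.55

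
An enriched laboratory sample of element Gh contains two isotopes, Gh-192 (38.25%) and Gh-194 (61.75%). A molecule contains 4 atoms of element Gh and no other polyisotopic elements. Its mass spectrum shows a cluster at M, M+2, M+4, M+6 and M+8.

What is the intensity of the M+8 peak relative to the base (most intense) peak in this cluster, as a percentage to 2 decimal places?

40.36%

(0.3825 + 0.6175)^4 gives M 0.0214, M+2 0.1382, M+4 0.3347, M+6 0.3602, M+8 0.1454; the largest is M+6.
P(M+6) = C(4,3) × 0.3825^1 × 0.6175^3 = 4 × 0.3825 × 0.23545661 = 0.360249 (base)
P(M+8) = C(4,4) × 0.3825^0 × 0.6175^4 = 1 × 1.0000 × 0.14539446 = 0.145394
Relative intensity = 0.145394 / 0.360249 × 100 = 40.36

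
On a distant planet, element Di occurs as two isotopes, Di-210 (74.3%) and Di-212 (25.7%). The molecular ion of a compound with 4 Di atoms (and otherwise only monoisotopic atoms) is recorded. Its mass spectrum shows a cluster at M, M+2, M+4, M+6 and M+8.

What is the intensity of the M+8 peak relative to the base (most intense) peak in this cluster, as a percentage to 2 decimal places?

1.03%

Binomial terms of (0.743 + 0.257)^4: M 0.3048, M+2 0.4217, M+4 0.2188, M+6 0.0504, M+8 0.0044 → M+2 is the base peak.
P(M+2) = C(4,1) × 0.743^3 × 0.257^1 = 4 × 0.41017241 × 0.2570 = 0.421657 (base)
P(M+8) = C(4,4) × 0.743^0 × 0.257^4 = 1 × 1.0000 × 0.00436247 = 0.004362
Relative intensity = 0.004362 / 0.421657 × 100 = 1.03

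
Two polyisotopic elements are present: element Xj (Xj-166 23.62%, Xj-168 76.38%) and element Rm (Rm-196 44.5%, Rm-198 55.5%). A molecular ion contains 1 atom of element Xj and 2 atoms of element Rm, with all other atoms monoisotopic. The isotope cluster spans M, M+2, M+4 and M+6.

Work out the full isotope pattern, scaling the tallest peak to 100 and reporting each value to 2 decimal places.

10.39 : 59.53 : 100.00 : 52.28

Element Xj pattern (n=1): 0.2362 : 0.7638
Element Rm pattern (n=2): 0.198025 : 0.49395 : 0.308025
Convolve the two distributions (both contribute in 2-u steps):
  M: 0.2362×0.198025 = 0.046774
  M+2: 0.2362×0.49395 + 0.7638×0.198025 = 0.267922
  M+4: 0.2362×0.308025 + 0.7638×0.49395 = 0.450035
  M+6: 0.7638×0.308025 = 0.235269
Scale to base peak (0.450035) = 100: 10.39 : 59.53 : 100.00 : 52.28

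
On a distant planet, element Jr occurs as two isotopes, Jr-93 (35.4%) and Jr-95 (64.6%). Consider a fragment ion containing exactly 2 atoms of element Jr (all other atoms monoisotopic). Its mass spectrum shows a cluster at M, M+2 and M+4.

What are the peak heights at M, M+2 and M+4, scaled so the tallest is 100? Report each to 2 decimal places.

27.40 : 100.00 : 91.24

The 2 Jr atoms are independent, so intensities follow the terms of (0.354 + 0.646)^2.
P(M) = 0.354^2 = 0.125316
P(M+2) = 2 × 0.354^1 × 0.646^1 = 0.457368
P(M+4) = 0.646^2 = 0.417316
The M+2 peak is largest (0.457368); scaling to 100 gives 27.40 : 100.00 : 91.24.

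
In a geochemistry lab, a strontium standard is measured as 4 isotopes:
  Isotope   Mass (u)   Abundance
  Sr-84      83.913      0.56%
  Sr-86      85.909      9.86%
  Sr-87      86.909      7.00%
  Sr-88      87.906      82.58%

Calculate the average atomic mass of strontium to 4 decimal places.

Average mass = Σ (abundance × isotope mass) = 0.0056 × 83.913 + 0.0986 × 85.909 + 0.0700 × 86.909 + 0.8258 × 87.906
= 0.46991 + 8.47063 + 6.08363 + 72.59277 = 87.61694 u

87.6169 u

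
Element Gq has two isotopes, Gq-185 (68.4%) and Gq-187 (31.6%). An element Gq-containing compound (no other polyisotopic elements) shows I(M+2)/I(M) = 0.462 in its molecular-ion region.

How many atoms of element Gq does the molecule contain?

For n independent Gq atoms, I(M+2)/I(M) = n · (abundance Gq-187) / (abundance Gq-185) = n · 0.316/0.684.
n = 0.462 × 0.684/0.316 = 1.00 ≈ 1

1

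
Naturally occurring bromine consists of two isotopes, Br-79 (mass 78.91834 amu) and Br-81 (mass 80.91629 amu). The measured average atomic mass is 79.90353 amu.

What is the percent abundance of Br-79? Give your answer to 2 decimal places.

50.69%

Writing the weighted mean with unknown fraction x of Br-79:
78.91834·x + 80.91629·(1 − x) = 79.90353
(78.91834 − 80.91629)·x = 79.90353 − 80.91629
x = -1.01276 / -1.99795 = 0.50690 → 50.69% Br-79, 49.31% Br-81.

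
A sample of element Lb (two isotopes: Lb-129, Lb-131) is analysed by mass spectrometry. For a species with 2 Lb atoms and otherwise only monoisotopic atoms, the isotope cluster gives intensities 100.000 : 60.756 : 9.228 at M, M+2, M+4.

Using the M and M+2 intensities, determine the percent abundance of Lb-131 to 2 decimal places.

23.30%

Write p for the Lb-129 fraction. I(M+2)/I(M) = [C(2,1)·p^1·(1−p)] / p^2 = 2·(1−p)/p = 60.756/100.000 = 0.6076
(1−p)/p = 0.6076/2 = 0.3038  ⇒  p = 1/(1 + 0.3038) = 0.7670
Lb-129: 76.70%, Lb-131: 23.30%.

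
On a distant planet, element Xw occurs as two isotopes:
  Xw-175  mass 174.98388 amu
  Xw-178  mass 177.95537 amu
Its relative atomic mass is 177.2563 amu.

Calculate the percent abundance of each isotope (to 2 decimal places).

Xw-175: 23.53%, Xw-178: 76.47%

Writing the weighted mean with unknown fraction x of Xw-175:
174.98388·x + 177.95537·(1 − x) = 177.2563
(174.98388 − 177.95537)·x = 177.2563 − 177.95537
x = -0.69907 / -2.97149 = 0.23526 → 23.53% Xw-175, 76.47% Xw-178.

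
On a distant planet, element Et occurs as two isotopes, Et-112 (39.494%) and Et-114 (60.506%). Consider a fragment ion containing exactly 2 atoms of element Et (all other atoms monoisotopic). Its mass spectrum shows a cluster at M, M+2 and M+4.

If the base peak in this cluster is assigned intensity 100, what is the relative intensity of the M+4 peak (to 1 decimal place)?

76.6

Term probabilities: M 0.1560, M+2 0.4779, M+4 0.3661. Base peak = M+2.
P(M+2) = C(2,1) × 0.39494^1 × 0.60506^1 = 2 × 0.39494 × 0.60506 = 0.477925 (base)
P(M+4) = C(2,2) × 0.39494^0 × 0.60506^2 = 1 × 1.0000 × 0.3660976 = 0.366098
Relative intensity = 0.366098 / 0.477925 × 100 = 76.6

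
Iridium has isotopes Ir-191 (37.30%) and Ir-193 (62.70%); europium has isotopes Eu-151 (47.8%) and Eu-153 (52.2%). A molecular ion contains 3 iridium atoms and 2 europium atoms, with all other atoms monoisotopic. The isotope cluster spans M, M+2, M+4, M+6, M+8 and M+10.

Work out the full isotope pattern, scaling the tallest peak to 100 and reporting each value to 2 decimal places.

Iridium pattern (n=3): 0.05189512 : 0.26170165 : 0.43991135 : 0.24649188
Europium pattern (n=2): 0.228484 : 0.499032 : 0.272484
Convolve the two distributions (both contribute in 2-u steps):
  M: 0.05189512×0.228484 = 0.011857
  M+2: 0.05189512×0.499032 + 0.26170165×0.228484 = 0.085692
  M+4: 0.05189512×0.272484 + 0.26170165×0.499032 + 0.43991135×0.228484 = 0.245251
  M+6: 0.26170165×0.272484 + 0.43991135×0.499032 + 0.24649188×0.228484 = 0.347159
  M+8: 0.43991135×0.272484 + 0.24649188×0.499032 = 0.242876
  M+10: 0.24649188×0.272484 = 0.067165
Scale to base peak (0.347159) = 100: 3.42 : 24.68 : 70.65 : 100.00 : 69.96 : 19.35

3.42 : 24.68 : 70.65 : 100.00 : 69.96 : 19.35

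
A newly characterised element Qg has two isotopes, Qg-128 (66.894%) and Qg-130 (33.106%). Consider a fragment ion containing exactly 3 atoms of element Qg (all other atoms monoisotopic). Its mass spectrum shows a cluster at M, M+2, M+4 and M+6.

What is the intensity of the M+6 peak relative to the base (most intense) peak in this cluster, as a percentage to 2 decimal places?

8.16%

(0.66894 + 0.33106)^3 gives M 0.2993, M+2 0.4444, M+4 0.2199, M+6 0.0363; the largest is M+2.
P(M+2) = C(3,1) × 0.66894^2 × 0.33106^1 = 3 × 0.44748072 × 0.33106 = 0.444429 (base)
P(M+6) = C(3,3) × 0.66894^0 × 0.33106^3 = 1 × 1.0000 × 0.03628442 = 0.036284
Relative intensity = 0.036284 / 0.444429 × 100 = 8.16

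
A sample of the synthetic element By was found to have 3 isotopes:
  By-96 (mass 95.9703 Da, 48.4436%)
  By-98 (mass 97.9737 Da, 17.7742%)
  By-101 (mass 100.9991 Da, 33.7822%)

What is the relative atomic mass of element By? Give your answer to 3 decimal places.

98.025 Da

The abundance-weighted mean is 0.484436 × 95.9703 + 0.177742 × 97.9737 + 0.337822 × 100.9991
= 46.49147 + 17.41404 + 34.11972 = 98.02523 Da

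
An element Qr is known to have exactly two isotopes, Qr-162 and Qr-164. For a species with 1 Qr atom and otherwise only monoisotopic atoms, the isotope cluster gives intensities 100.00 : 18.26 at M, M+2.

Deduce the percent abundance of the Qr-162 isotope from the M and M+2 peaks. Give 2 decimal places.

84.56%

If p is the fraction of Qr that is Qr-162, then I(M+2)/I(M) = [C(1,1)·p^0·(1−p)] / p^1 = 1·(1−p)/p = 18.26/100.00 = 0.1826
(1−p)/p = 0.1826/1 = 0.1826  ⇒  p = 1/(1 + 0.1826) = 0.8456
Qr-162: 84.56%, Qr-164: 15.44%.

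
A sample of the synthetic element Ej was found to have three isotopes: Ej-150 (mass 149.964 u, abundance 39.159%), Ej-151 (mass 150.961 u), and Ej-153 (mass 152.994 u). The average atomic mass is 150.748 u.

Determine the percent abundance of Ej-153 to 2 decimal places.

8.73%

The remaining 60.841% is split between Ej-151 (fraction x) and Ej-153 (fraction 0.60841 − x).
Substituting: 150.961x + 152.994(0.60841 − x) = 92.02359724
(150.961 − 152.994)x = -1.0594823  ⇒  x = 0.52114, y = 0.08727
Ej-151: 52.11%, Ej-153: 8.73%.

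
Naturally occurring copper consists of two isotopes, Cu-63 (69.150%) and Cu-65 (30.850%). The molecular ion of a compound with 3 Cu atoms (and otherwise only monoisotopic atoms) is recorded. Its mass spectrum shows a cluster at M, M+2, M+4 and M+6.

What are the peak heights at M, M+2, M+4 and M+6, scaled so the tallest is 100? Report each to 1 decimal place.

Expanding (0.69150 + 0.30850)^3:
P(M) = 0.69150^3 = 0.330656
P(M+2) = 3 × 0.69150^2 × 0.30850^1 = 0.442548
P(M+4) = 3 × 0.69150^1 × 0.30850^2 = 0.197435
P(M+6) = 0.30850^3 = 0.029361
The M+2 peak is largest (0.442548); scaling to 100 gives 74.7 : 100.0 : 44.6 : 6.6.

74.7 : 100.0 : 44.6 : 6.6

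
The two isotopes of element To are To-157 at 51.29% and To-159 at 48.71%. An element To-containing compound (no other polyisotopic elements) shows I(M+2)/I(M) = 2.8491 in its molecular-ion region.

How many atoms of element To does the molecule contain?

The M+2/M ratio from n To atoms is n · q/p = n · 0.4871/0.5129.
n = 2.8491 × 0.5129/0.4871 = 3.00 ≈ 3

3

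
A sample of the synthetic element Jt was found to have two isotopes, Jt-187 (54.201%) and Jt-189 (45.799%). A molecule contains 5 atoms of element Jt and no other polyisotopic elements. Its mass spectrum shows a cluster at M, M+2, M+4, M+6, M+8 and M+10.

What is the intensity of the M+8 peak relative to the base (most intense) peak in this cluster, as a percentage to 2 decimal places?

Binomial terms of (0.54201 + 0.45799)^5: M 0.0468, M+2 0.1976, M+4 0.3340, M+6 0.2822, M+8 0.1192, M+10 0.0202 → M+4 is the base peak.
P(M+4) = C(5,2) × 0.54201^3 × 0.45799^2 = 10 × 0.1592289 × 0.20975484 = 0.333990 (base)
P(M+8) = C(5,4) × 0.54201^1 × 0.45799^4 = 5 × 0.54201 × 0.04399709 = 0.119234
Relative intensity = 0.119234 / 0.333990 × 100 = 35.70

35.70%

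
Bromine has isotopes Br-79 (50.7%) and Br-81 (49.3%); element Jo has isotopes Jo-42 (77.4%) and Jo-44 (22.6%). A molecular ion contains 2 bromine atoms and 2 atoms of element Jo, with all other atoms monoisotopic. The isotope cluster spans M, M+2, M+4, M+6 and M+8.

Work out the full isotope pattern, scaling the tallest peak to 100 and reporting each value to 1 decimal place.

Bromine pattern (n=2): 0.257049 : 0.499902 : 0.243049
Element Jo pattern (n=2): 0.599076 : 0.349848 : 0.051076
Convolve the two distributions (both contribute in 2-u steps):
  M: 0.257049×0.599076 = 0.153992
  M+2: 0.257049×0.349848 + 0.499902×0.599076 = 0.389407
  M+4: 0.257049×0.051076 + 0.499902×0.349848 + 0.243049×0.599076 = 0.333624
  M+6: 0.499902×0.051076 + 0.243049×0.349848 = 0.110563
  M+8: 0.243049×0.051076 = 0.012414
Scale to base peak (0.389407) = 100: 39.5 : 100.0 : 85.7 : 28.4 : 3.2

39.5 : 100.0 : 85.7 : 28.4 : 3.2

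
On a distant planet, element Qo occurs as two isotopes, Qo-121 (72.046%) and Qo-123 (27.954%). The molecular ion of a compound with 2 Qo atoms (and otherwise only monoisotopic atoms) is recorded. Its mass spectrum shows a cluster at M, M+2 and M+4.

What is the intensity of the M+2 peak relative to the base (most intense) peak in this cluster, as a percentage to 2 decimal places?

(0.72046 + 0.27954)^2 gives M 0.5191, M+2 0.4028, M+4 0.0781; the largest is M.
P(M) = C(2,0) × 0.72046^2 × 0.27954^0 = 1 × 0.51906261 × 1.0000 = 0.519063 (base)
P(M+2) = C(2,1) × 0.72046^1 × 0.27954^1 = 2 × 0.72046 × 0.27954 = 0.402795
Relative intensity = 0.402795 / 0.519063 × 100 = 77.60

77.60%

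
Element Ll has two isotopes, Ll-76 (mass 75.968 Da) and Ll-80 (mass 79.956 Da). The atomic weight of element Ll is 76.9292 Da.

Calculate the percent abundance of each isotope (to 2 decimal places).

Let x be the fractional abundance of Ll-76; then Ll-80 has abundance 1 − x.
75.968·x + 79.956·(1 − x) = 76.9292
(75.968 − 79.956)·x = 76.9292 − 79.956
x = -3.0268 / -3.988 = 0.75898 → 75.90% Ll-76, 24.10% Ll-80.

Ll-76: 75.90%, Ll-80: 24.10%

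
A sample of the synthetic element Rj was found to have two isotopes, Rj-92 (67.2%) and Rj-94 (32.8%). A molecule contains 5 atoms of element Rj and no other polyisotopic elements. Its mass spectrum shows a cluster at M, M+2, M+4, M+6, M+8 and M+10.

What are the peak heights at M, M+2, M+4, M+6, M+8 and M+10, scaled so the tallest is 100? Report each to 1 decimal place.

Expanding (0.672 + 0.328)^5:
P(M) = 0.672^5 = 0.137040
P(M+2) = 5 × 0.672^4 × 0.328^1 = 0.334442
P(M+4) = 10 × 0.672^3 × 0.328^2 = 0.326479
P(M+6) = 10 × 0.672^2 × 0.328^3 = 0.159353
P(M+8) = 5 × 0.672^1 × 0.328^4 = 0.038890
P(M+10) = 0.328^5 = 0.003796
The M+2 peak is largest (0.334442); scaling to 100 gives 41.0 : 100.0 : 97.6 : 47.6 : 11.6 : 1.1.

41.0 : 100.0 : 97.6 : 47.6 : 11.6 : 1.1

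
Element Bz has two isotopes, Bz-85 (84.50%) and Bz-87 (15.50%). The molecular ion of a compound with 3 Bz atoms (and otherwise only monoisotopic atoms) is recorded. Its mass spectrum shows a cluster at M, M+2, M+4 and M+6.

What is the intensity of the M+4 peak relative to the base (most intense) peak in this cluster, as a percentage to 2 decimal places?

Binomial terms of (0.8450 + 0.1550)^3: M 0.6034, M+2 0.3320, M+4 0.0609, M+6 0.0037 → M is the base peak.
P(M) = C(3,0) × 0.8450^3 × 0.1550^0 = 1 × 0.60335112 × 1.0000 = 0.603351 (base)
P(M+4) = C(3,2) × 0.8450^1 × 0.1550^2 = 3 × 0.8450 × 0.024025 = 0.060903
Relative intensity = 0.060903 / 0.603351 × 100 = 10.09

10.09%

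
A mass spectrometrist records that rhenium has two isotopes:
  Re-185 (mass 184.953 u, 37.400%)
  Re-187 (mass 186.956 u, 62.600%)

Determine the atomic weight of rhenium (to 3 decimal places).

Ar = Σ fᵢ·mᵢ = 0.37400 × 184.953 + 0.62600 × 186.956
= 69.1724 + 117.0345 = 186.2069 u

186.207 u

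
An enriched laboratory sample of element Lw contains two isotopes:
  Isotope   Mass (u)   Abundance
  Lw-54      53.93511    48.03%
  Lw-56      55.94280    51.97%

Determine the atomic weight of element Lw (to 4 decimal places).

Ar = Σ fᵢ·mᵢ = 0.4803 × 53.93511 + 0.5197 × 55.94280
= 25.905033 + 29.073473 = 54.978506 u

54.9785 u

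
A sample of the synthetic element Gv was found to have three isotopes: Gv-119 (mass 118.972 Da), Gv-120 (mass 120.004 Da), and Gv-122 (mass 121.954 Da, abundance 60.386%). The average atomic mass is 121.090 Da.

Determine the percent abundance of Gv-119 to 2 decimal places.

The remaining 39.614% is split between Gv-119 (fraction x) and Gv-120 (fraction 0.39614 − x).
Substituting: 118.972x + 120.004(0.39614 − x) = 47.44685756
(118.972 − 120.004)x = -0.091527  ⇒  x = 0.08869, y = 0.30745
Gv-119: 8.87%, Gv-120: 30.75%.

8.87%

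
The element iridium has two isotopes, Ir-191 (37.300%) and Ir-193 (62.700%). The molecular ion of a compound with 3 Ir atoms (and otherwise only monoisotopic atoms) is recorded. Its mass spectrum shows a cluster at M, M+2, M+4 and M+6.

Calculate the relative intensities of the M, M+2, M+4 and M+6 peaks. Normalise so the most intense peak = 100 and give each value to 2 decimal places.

11.80 : 59.49 : 100.00 : 56.03

The 3 Ir atoms are independent, so intensities follow the terms of (0.37300 + 0.62700)^3.
P(M) = 0.37300^3 = 0.051895
P(M+2) = 3 × 0.37300^2 × 0.62700^1 = 0.261702
P(M+4) = 3 × 0.37300^1 × 0.62700^2 = 0.439911
P(M+6) = 0.62700^3 = 0.246492
The M+4 peak is largest (0.439911); scaling to 100 gives 11.80 : 59.49 : 100.00 : 56.03.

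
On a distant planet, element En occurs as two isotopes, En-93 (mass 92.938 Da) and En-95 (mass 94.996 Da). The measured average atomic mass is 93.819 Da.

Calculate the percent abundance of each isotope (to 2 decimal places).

En-93: 57.19%, En-95: 42.81%

Let x be the fractional abundance of En-93; then En-95 has abundance 1 − x.
92.938·x + 94.996·(1 − x) = 93.819
(92.938 − 94.996)·x = 93.819 − 94.996
x = -1.177 / -2.058 = 0.57191 → 57.19% En-93, 42.81% En-95.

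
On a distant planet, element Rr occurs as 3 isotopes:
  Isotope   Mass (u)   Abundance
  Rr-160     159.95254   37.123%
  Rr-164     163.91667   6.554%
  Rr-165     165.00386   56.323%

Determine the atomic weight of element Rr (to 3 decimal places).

Ar = Σ fᵢ·mᵢ = 0.37123 × 159.95254 + 0.06554 × 163.91667 + 0.56323 × 165.00386
= 59.379181 + 10.743099 + 92.935124 = 163.057404 u

163.057 u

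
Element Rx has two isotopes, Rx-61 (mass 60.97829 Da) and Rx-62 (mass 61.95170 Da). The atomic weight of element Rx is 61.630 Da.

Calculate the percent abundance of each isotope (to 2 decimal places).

Rx-61: 33.05%, Rx-62: 66.95%

Writing the weighted mean with unknown fraction x of Rx-61:
60.97829·x + 61.95170·(1 − x) = 61.630
(60.97829 − 61.95170)·x = 61.630 − 61.95170
x = -0.32170 / -0.97341 = 0.33049 → 33.05% Rx-61, 66.95% Rx-62.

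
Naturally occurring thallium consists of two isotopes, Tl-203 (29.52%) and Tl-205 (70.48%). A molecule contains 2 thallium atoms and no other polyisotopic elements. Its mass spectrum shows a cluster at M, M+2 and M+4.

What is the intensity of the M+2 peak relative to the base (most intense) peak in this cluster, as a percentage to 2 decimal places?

Binomial terms of (0.2952 + 0.7048)^2: M 0.0871, M+2 0.4161, M+4 0.4967 → M+4 is the base peak.
P(M+4) = C(2,2) × 0.2952^0 × 0.7048^2 = 1 × 1.0000 × 0.49674304 = 0.496743 (base)
P(M+2) = C(2,1) × 0.2952^1 × 0.7048^1 = 2 × 0.2952 × 0.7048 = 0.416114
Relative intensity = 0.416114 / 0.496743 × 100 = 83.77

83.77%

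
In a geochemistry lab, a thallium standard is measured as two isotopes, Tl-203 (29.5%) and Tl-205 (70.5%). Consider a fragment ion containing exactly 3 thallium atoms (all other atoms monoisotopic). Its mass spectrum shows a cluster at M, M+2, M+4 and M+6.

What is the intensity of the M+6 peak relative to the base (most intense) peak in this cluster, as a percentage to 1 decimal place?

(0.295 + 0.705)^3 gives M 0.0257, M+2 0.1841, M+4 0.4399, M+6 0.3504; the largest is M+4.
P(M+4) = C(3,2) × 0.295^1 × 0.705^2 = 3 × 0.2950 × 0.497025 = 0.439867 (base)
P(M+6) = C(3,3) × 0.295^0 × 0.705^3 = 1 × 1.0000 × 0.35040263 = 0.350403
Relative intensity = 0.350403 / 0.439867 × 100 = 79.7

79.7%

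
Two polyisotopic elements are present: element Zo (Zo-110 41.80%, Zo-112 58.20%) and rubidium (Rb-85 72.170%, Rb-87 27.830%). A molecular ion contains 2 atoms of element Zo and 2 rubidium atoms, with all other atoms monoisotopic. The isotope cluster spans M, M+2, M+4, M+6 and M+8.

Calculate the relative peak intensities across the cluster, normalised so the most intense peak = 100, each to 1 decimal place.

Element Zo pattern (n=2): 0.174724 : 0.486552 : 0.338724
Rubidium pattern (n=2): 0.52085089 : 0.40169822 : 0.07745089
Convolve the two distributions (both contribute in 2-u steps):
  M: 0.174724×0.52085089 = 0.091005
  M+2: 0.174724×0.40169822 + 0.486552×0.52085089 = 0.323607
  M+4: 0.174724×0.07745089 + 0.486552×0.40169822 + 0.338724×0.52085089 = 0.385404
  M+6: 0.486552×0.07745089 + 0.338724×0.40169822 = 0.173749
  M+8: 0.338724×0.07745089 = 0.026234
Scale to base peak (0.385404) = 100: 23.6 : 84.0 : 100.0 : 45.1 : 6.8

23.6 : 84.0 : 100.0 : 45.1 : 6.8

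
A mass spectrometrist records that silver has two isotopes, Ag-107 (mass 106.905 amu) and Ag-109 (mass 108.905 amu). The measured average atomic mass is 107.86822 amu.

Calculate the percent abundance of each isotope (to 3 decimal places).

Ag-107: 51.839%, Ag-109: 48.161%

With x = fraction of Ag-107 (so Ag-109 is 1 − x):
106.905·x + 108.905·(1 − x) = 107.86822
(106.905 − 108.905)·x = 107.86822 − 108.905
x = -1.03678 / -2.000 = 0.51839 → 51.839% Ag-107, 48.161% Ag-109.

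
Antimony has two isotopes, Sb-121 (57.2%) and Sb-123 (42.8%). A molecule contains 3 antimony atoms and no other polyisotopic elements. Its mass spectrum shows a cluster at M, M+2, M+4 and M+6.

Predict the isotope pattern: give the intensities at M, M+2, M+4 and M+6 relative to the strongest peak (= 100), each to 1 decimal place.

44.5 : 100.0 : 74.8 : 18.7

Each Sb atom is independently Sb-121 (p = 0.572) or Sb-123 (q = 0.428); the cluster is the binomial expansion (p + q)^3.
P(M) = 0.572^3 = 0.187149
P(M+2) = 3 × 0.572^2 × 0.428^1 = 0.420104
P(M+4) = 3 × 0.572^1 × 0.428^2 = 0.314344
P(M+6) = 0.428^3 = 0.078403
The M+2 peak is largest (0.420104); scaling to 100 gives 44.5 : 100.0 : 74.8 : 18.7.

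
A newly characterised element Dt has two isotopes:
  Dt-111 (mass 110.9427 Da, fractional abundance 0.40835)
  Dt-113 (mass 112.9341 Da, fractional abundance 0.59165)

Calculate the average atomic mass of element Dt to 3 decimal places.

Average mass = Σ (abundance × isotope mass) = 0.40835 × 110.9427 + 0.59165 × 112.9341
= 45.30345 + 66.81746 = 112.12091 Da

112.121 Da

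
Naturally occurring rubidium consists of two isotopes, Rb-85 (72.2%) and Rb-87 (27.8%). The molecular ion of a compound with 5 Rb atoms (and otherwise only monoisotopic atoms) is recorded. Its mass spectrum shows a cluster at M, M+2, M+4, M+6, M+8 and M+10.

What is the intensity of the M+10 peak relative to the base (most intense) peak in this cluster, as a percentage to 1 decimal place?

(0.722 + 0.278)^5 gives M 0.1962, M+2 0.3777, M+4 0.2909, M+6 0.1120, M+8 0.0216, M+10 0.0017; the largest is M+2.
P(M+2) = C(5,1) × 0.722^4 × 0.278^1 = 5 × 0.27173701 × 0.2780 = 0.377714 (base)
P(M+10) = C(5,5) × 0.722^0 × 0.278^5 = 1 × 1.0000 × 0.00166044 = 0.001660
Relative intensity = 0.001660 / 0.377714 × 100 = 0.4

0.4%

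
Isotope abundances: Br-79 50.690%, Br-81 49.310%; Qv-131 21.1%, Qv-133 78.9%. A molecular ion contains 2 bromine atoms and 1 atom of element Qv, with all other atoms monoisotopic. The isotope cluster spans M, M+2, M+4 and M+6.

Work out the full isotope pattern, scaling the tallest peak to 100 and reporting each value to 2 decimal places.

12.16 : 69.15 : 100.00 : 43.04

Bromine pattern (n=2): 0.25694761 : 0.49990478 : 0.24314761
Element Qv pattern (n=1): 0.2110 : 0.7890
Convolve the two distributions (both contribute in 2-u steps):
  M: 0.25694761×0.2110 = 0.054216
  M+2: 0.25694761×0.7890 + 0.49990478×0.2110 = 0.308212
  M+4: 0.49990478×0.7890 + 0.24314761×0.2110 = 0.445729
  M+6: 0.24314761×0.7890 = 0.191843
Scale to base peak (0.445729) = 100: 12.16 : 69.15 : 100.00 : 43.04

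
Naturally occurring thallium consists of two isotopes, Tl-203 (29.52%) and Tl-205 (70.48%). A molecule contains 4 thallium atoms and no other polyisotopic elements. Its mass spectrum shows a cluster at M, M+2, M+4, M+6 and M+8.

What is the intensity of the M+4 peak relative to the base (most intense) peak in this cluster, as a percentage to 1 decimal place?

62.8%

Binomial terms of (0.2952 + 0.7048)^4: M 0.0076, M+2 0.0725, M+4 0.2597, M+6 0.4134, M+8 0.2468 → M+6 is the base peak.
P(M+6) = C(4,3) × 0.2952^1 × 0.7048^3 = 4 × 0.2952 × 0.35010449 = 0.413403 (base)
P(M+4) = C(4,2) × 0.2952^2 × 0.7048^2 = 6 × 0.08714304 × 0.49674304 = 0.259726
Relative intensity = 0.259726 / 0.413403 × 100 = 62.8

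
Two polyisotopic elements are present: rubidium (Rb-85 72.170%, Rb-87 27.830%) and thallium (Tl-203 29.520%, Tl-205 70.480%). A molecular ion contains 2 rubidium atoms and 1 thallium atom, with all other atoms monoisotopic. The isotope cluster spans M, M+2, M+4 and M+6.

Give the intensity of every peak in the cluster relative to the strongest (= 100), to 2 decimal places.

31.66 : 100.00 : 63.00 : 11.24

Rubidium pattern (n=2): 0.52085089 : 0.40169822 : 0.07745089
Thallium pattern (n=1): 0.2952 : 0.7048
Convolve the two distributions (both contribute in 2-u steps):
  M: 0.52085089×0.2952 = 0.153755
  M+2: 0.52085089×0.7048 + 0.40169822×0.2952 = 0.485677
  M+4: 0.40169822×0.7048 + 0.07745089×0.2952 = 0.305980
  M+6: 0.07745089×0.7048 = 0.054587
Scale to base peak (0.485677) = 100: 31.66 : 100.00 : 63.00 : 11.24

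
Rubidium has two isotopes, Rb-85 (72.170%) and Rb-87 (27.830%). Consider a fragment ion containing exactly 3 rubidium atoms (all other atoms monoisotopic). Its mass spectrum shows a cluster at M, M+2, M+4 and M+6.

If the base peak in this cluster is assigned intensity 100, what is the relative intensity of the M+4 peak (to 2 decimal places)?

38.56

(0.72170 + 0.27830)^3 gives M 0.3759, M+2 0.4349, M+4 0.1677, M+6 0.0216; the largest is M+2.
P(M+2) = C(3,1) × 0.72170^2 × 0.27830^1 = 3 × 0.52085089 × 0.2783 = 0.434858 (base)
P(M+4) = C(3,2) × 0.72170^1 × 0.27830^2 = 3 × 0.7217 × 0.07745089 = 0.167689
Relative intensity = 0.167689 / 0.434858 × 100 = 38.56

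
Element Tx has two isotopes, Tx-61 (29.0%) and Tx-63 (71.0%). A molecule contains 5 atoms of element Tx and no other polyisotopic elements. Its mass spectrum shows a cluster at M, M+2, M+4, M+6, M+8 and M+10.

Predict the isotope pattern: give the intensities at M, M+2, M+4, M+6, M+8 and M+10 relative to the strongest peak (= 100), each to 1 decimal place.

Each Tx atom is independently Tx-61 (p = 0.290) or Tx-63 (q = 0.710); the cluster is the binomial expansion (p + q)^5.
P(M) = 0.290^5 = 0.002051
P(M+2) = 5 × 0.290^4 × 0.710^1 = 0.025108
P(M+4) = 10 × 0.290^3 × 0.710^2 = 0.122945
P(M+6) = 10 × 0.290^2 × 0.710^3 = 0.301003
P(M+8) = 5 × 0.290^1 × 0.710^4 = 0.368469
P(M+10) = 0.710^5 = 0.180423
The M+8 peak is largest (0.368469); scaling to 100 gives 0.6 : 6.8 : 33.4 : 81.7 : 100.0 : 49.0.

0.6 : 6.8 : 33.4 : 81.7 : 100.0 : 49.0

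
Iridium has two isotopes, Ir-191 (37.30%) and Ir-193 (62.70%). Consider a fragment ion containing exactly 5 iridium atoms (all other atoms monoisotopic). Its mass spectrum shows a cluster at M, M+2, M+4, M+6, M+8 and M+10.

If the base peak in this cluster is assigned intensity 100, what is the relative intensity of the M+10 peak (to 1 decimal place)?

Binomial terms of (0.3730 + 0.6270)^5: M 0.0072, M+2 0.0607, M+4 0.2040, M+6 0.3429, M+8 0.2882, M+10 0.0969 → M+6 is the base peak.
P(M+6) = C(5,3) × 0.3730^2 × 0.6270^3 = 10 × 0.139129 × 0.24649188 = 0.342942 (base)
P(M+10) = C(5,5) × 0.3730^0 × 0.6270^5 = 1 × 1.0000 × 0.09690311 = 0.096903
Relative intensity = 0.096903 / 0.342942 × 100 = 28.3

28.3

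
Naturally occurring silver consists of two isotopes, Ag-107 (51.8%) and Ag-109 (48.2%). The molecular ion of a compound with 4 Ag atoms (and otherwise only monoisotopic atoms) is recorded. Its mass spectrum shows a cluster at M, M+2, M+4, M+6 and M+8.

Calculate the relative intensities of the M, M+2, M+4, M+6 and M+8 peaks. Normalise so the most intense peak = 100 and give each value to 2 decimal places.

19.25 : 71.65 : 100.00 : 62.03 : 14.43

Each Ag atom is independently Ag-107 (p = 0.518) or Ag-109 (q = 0.482); the cluster is the binomial expansion (p + q)^4.
P(M) = 0.518^4 = 0.071998
P(M+2) = 4 × 0.518^3 × 0.482^1 = 0.267976
P(M+4) = 6 × 0.518^2 × 0.482^2 = 0.374029
P(M+6) = 4 × 0.518^1 × 0.482^3 = 0.232023
P(M+8) = 0.482^4 = 0.053974
The M+4 peak is largest (0.374029); scaling to 100 gives 19.25 : 71.65 : 100.00 : 62.03 : 14.43.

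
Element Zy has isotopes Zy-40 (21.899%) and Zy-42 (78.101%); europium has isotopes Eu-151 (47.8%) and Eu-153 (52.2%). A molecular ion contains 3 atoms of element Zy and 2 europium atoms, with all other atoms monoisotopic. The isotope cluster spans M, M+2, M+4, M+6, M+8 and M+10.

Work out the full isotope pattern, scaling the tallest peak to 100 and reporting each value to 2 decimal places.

0.69 : 8.91 : 43.38 : 97.84 : 100.00 : 37.42

Element Zy pattern (n=3): 0.01050202 : 0.1123638 : 0.40073634 : 0.47639784
Europium pattern (n=2): 0.228484 : 0.499032 : 0.272484
Convolve the two distributions (both contribute in 2-u steps):
  M: 0.01050202×0.228484 = 0.002400
  M+2: 0.01050202×0.499032 + 0.1123638×0.228484 = 0.030914
  M+4: 0.01050202×0.272484 + 0.1123638×0.499032 + 0.40073634×0.228484 = 0.150497
  M+6: 0.1123638×0.272484 + 0.40073634×0.499032 + 0.47639784×0.228484 = 0.339447
  M+8: 0.40073634×0.272484 + 0.47639784×0.499032 = 0.346932
  M+10: 0.47639784×0.272484 = 0.129811
Scale to base peak (0.346932) = 100: 0.69 : 8.91 : 43.38 : 97.84 : 100.00 : 37.42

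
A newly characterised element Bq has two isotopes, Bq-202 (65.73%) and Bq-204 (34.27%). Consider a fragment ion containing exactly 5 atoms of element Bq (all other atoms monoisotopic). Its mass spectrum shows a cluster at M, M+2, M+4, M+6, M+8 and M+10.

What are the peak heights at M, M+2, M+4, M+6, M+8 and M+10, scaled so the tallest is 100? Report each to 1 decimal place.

The 5 Bq atoms are independent, so intensities follow the terms of (0.6573 + 0.3427)^5.
P(M) = 0.6573^5 = 0.122693
P(M+2) = 5 × 0.6573^4 × 0.3427^1 = 0.319844
P(M+4) = 10 × 0.6573^3 × 0.3427^2 = 0.333518
P(M+6) = 10 × 0.6573^2 × 0.3427^3 = 0.173888
P(M+8) = 5 × 0.6573^1 × 0.3427^4 = 0.045330
P(M+10) = 0.3427^5 = 0.004727
The M+4 peak is largest (0.333518); scaling to 100 gives 36.8 : 95.9 : 100.0 : 52.1 : 13.6 : 1.4.

36.8 : 95.9 : 100.0 : 52.1 : 13.6 : 1.4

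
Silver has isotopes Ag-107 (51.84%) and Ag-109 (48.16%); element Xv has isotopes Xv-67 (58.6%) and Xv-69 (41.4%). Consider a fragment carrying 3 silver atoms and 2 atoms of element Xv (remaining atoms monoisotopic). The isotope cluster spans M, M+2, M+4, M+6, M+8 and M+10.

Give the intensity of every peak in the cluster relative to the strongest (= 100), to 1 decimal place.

14.2 : 59.8 : 100.0 : 83.3 : 34.5 : 5.7

Silver pattern (n=3): 0.13931407 : 0.38827347 : 0.36071085 : 0.11170161
Element Xv pattern (n=2): 0.343396 : 0.485208 : 0.171396
Convolve the two distributions (both contribute in 2-u steps):
  M: 0.13931407×0.343396 = 0.047840
  M+2: 0.13931407×0.485208 + 0.38827347×0.343396 = 0.200928
  M+4: 0.13931407×0.171396 + 0.38827347×0.485208 + 0.36071085×0.343396 = 0.336138
  M+6: 0.38827347×0.171396 + 0.36071085×0.485208 + 0.11170161×0.343396 = 0.279926
  M+8: 0.36071085×0.171396 + 0.11170161×0.485208 = 0.116023
  M+10: 0.11170161×0.171396 = 0.019145
Scale to base peak (0.336138) = 100: 14.2 : 59.8 : 100.0 : 83.3 : 34.5 : 5.7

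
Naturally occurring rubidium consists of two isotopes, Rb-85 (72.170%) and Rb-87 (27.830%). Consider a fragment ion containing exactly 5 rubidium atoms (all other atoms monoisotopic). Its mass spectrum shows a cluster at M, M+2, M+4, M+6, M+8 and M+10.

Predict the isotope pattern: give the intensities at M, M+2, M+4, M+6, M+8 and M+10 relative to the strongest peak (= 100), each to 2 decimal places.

The 5 Rb atoms are independent, so intensities follow the terms of (0.72170 + 0.27830)^5.
P(M) = 0.72170^5 = 0.195787
P(M+2) = 5 × 0.72170^4 × 0.27830^1 = 0.377494
P(M+4) = 10 × 0.72170^3 × 0.27830^2 = 0.291136
P(M+6) = 10 × 0.72170^2 × 0.27830^3 = 0.112267
P(M+8) = 5 × 0.72170^1 × 0.27830^4 = 0.021646
P(M+10) = 0.27830^5 = 0.001669
The M+2 peak is largest (0.377494); scaling to 100 gives 51.86 : 100.00 : 77.12 : 29.74 : 5.73 : 0.44.

51.86 : 100.00 : 77.12 : 29.74 : 5.73 : 0.44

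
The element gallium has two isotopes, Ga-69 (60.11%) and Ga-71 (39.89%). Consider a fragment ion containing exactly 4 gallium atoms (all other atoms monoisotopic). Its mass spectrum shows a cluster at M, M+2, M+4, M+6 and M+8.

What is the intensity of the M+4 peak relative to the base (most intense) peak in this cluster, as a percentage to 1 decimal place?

Binomial terms of (0.6011 + 0.3989)^4: M 0.1306, M+2 0.3465, M+4 0.3450, M+6 0.1526, M+8 0.0253 → M+2 is the base peak.
P(M+2) = C(4,1) × 0.6011^3 × 0.3989^1 = 4 × 0.21719018 × 0.3989 = 0.346549 (base)
P(M+4) = C(4,2) × 0.6011^2 × 0.3989^2 = 6 × 0.36132121 × 0.15912121 = 0.344963
Relative intensity = 0.344963 / 0.346549 × 100 = 99.5

99.5%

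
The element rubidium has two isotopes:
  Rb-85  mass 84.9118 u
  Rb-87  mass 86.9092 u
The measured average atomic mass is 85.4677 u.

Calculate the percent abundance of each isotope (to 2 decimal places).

Let x be the fractional abundance of Rb-85; then Rb-87 has abundance 1 − x.
84.9118·x + 86.9092·(1 − x) = 85.4677
(84.9118 − 86.9092)·x = 85.4677 − 86.9092
x = -1.4415 / -1.9974 = 0.72169 → 72.17% Rb-85, 27.83% Rb-87.

Rb-85: 72.17%, Rb-87: 27.83%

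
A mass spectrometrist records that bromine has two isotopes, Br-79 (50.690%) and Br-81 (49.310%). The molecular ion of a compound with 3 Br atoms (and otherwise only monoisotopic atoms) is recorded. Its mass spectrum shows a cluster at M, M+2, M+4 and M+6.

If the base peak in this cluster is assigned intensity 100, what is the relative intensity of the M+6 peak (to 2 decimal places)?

Binomial terms of (0.50690 + 0.49310)^3: M 0.1302, M+2 0.3801, M+4 0.3698, M+6 0.1199 → M+2 is the base peak.
P(M+2) = C(3,1) × 0.50690^2 × 0.49310^1 = 3 × 0.25694761 × 0.4931 = 0.380103 (base)
P(M+6) = C(3,3) × 0.50690^0 × 0.49310^3 = 1 × 1.0000 × 0.11989609 = 0.119896
Relative intensity = 0.119896 / 0.380103 × 100 = 31.54

31.54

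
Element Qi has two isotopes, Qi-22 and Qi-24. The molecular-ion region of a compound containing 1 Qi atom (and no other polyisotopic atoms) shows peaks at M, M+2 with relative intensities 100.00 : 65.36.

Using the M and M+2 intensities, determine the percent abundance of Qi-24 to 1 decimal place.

39.5%

If p is the fraction of Qi that is Qi-22, then I(M+2)/I(M) = [C(1,1)·p^0·(1−p)] / p^1 = 1·(1−p)/p = 65.36/100.00 = 0.6536
(1−p)/p = 0.6536/1 = 0.6536  ⇒  p = 1/(1 + 0.6536) = 0.6047
Qi-22: 60.5%, Qi-24: 39.5%.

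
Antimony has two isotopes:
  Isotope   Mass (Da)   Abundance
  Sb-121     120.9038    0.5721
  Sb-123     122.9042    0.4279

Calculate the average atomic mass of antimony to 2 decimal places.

121.76 Da

Weight each isotope mass by its fractional abundance: 0.5721 × 120.9038 + 0.4279 × 122.9042
= 69.16906 + 52.59071 = 121.75977 Da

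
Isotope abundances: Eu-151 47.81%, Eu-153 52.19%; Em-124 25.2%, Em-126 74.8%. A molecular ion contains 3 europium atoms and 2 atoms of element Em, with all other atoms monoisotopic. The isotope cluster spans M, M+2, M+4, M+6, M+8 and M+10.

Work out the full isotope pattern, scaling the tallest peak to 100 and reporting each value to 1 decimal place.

Europium pattern (n=3): 0.10928391 : 0.3578871 : 0.39067407 : 0.14215492
Element Em pattern (n=2): 0.063504 : 0.376992 : 0.559504
Convolve the two distributions (both contribute in 2-u steps):
  M: 0.10928391×0.063504 = 0.006940
  M+2: 0.10928391×0.376992 + 0.3578871×0.063504 = 0.063926
  M+4: 0.10928391×0.559504 + 0.3578871×0.376992 + 0.39067407×0.063504 = 0.220875
  M+6: 0.3578871×0.559504 + 0.39067407×0.376992 + 0.14215492×0.063504 = 0.356548
  M+8: 0.39067407×0.559504 + 0.14215492×0.376992 = 0.272175
  M+10: 0.14215492×0.559504 = 0.079536
Scale to base peak (0.356548) = 100: 1.9 : 17.9 : 61.9 : 100.0 : 76.3 : 22.3

1.9 : 17.9 : 61.9 : 100.0 : 76.3 : 22.3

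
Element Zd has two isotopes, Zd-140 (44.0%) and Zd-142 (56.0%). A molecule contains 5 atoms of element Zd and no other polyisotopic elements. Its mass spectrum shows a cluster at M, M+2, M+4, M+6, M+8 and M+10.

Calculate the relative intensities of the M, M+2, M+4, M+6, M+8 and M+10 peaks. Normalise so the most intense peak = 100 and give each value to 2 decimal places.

The 5 Zd atoms are independent, so intensities follow the terms of (0.440 + 0.560)^5.
P(M) = 0.440^5 = 0.016492
P(M+2) = 5 × 0.440^4 × 0.560^1 = 0.104947
P(M+4) = 10 × 0.440^3 × 0.560^2 = 0.267137
P(M+6) = 10 × 0.440^2 × 0.560^3 = 0.339993
P(M+8) = 5 × 0.440^1 × 0.560^4 = 0.216359
P(M+10) = 0.560^5 = 0.055073
The M+6 peak is largest (0.339993); scaling to 100 gives 4.85 : 30.87 : 78.57 : 100.00 : 63.64 : 16.20.

4.85 : 30.87 : 78.57 : 100.00 : 63.64 : 16.20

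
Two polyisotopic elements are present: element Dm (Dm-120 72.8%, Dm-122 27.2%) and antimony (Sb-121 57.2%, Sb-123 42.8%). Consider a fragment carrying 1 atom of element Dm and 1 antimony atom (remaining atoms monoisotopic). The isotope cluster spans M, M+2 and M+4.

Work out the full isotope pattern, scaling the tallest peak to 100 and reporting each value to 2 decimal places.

89.14 : 100.00 : 24.92

Element Dm pattern (n=1): 0.7280 : 0.2720
Antimony pattern (n=1): 0.5720 : 0.4280
Convolve the two distributions (both contribute in 2-u steps):
  M: 0.7280×0.5720 = 0.416416
  M+2: 0.7280×0.4280 + 0.2720×0.5720 = 0.467168
  M+4: 0.2720×0.4280 = 0.116416
Scale to base peak (0.467168) = 100: 89.14 : 100.00 : 24.92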